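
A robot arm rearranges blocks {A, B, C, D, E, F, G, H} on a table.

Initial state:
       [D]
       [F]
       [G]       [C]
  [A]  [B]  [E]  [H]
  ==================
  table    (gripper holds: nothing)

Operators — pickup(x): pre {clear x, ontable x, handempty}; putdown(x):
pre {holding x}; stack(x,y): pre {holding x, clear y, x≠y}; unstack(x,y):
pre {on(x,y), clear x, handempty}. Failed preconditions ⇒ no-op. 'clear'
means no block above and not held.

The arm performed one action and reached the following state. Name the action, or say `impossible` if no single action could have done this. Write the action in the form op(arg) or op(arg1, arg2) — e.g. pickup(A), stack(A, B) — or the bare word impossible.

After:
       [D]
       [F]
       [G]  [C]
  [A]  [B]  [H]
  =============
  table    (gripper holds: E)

pickup(E)

target: towers=[A; B/G/F/D; H/C] holding=E
         pickup(A) → towers=[B/G/F/D; E; H/C] holding=A
         pickup(E) → towers=[A; B/G/F/D; H/C] holding=E  ← match
     unstack(D, F) → towers=[A; B/G/F; E; H/C] holding=D
     unstack(C, H) → towers=[A; B/G/F/D; E; H] holding=C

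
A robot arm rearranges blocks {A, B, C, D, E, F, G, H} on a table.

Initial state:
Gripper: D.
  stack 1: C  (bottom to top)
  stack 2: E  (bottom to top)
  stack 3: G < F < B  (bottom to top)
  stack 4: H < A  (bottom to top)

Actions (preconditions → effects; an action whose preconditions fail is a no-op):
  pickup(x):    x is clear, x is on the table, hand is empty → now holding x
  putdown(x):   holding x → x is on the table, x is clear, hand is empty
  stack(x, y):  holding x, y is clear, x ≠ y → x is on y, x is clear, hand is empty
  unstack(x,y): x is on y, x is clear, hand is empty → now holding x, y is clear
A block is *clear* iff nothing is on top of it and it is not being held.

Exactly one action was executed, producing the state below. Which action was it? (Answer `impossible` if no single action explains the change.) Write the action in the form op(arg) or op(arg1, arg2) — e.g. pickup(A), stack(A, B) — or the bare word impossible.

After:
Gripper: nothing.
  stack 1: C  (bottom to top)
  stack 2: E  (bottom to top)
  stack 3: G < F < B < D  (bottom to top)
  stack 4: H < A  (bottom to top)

stack(D, B)

target: towers=[C; E; G/F/B/D; H/A] holding=-
        putdown(D) → towers=[C; D; E; G/F/B; H/A] holding=-
       stack(D, A) → towers=[C; E; G/F/B; H/A/D] holding=-
       stack(D, E) → towers=[C; E/D; G/F/B; H/A] holding=-
       stack(D, B) → towers=[C; E; G/F/B/D; H/A] holding=-  ← match
       stack(D, C) → towers=[C/D; E; G/F/B; H/A] holding=-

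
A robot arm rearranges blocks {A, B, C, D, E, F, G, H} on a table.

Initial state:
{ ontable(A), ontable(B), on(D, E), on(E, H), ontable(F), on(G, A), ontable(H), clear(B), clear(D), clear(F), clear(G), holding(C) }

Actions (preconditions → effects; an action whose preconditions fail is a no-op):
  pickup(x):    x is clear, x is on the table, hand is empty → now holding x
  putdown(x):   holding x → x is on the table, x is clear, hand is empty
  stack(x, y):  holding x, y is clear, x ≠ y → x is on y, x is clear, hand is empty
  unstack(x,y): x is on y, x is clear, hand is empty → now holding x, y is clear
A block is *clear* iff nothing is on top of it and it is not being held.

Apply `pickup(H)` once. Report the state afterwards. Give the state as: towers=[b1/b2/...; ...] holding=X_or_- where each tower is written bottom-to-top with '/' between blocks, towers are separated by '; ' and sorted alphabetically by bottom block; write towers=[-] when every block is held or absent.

towers=[A/G; B; F; H/E/D] holding=C

before: towers=[A/G; B; F; H/E/D] holding=C
pre[pickup(H)]: clear(H) fail, ontable(H) ok, handempty fail
clear(H), handempty unmet → pickup(H) is a no-op
after:  towers=[A/G; B; F; H/E/D] holding=C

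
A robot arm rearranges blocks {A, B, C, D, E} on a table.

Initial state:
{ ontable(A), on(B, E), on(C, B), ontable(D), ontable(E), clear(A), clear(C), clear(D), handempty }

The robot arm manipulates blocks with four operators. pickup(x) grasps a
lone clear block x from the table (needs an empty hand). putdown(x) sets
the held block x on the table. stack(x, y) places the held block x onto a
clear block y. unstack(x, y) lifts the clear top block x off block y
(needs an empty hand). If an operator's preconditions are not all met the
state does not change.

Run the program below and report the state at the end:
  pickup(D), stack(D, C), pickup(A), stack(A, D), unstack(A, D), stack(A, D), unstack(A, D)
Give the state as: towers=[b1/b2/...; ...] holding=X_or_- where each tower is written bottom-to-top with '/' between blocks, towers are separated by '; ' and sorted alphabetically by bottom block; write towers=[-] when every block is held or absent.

towers=[E/B/C/D] holding=A

step 1 (pickup(D)): towers=[A; E/B/C] holding=D
step 2 (stack(D, C)): towers=[A; E/B/C/D] holding=-
step 3 (pickup(A)): towers=[E/B/C/D] holding=A
step 4 (stack(A, D)): towers=[E/B/C/D/A] holding=-
step 5 (unstack(A, D)): towers=[E/B/C/D] holding=A
step 6 (stack(A, D)): towers=[E/B/C/D/A] holding=-
step 7 (unstack(A, D)): towers=[E/B/C/D] holding=A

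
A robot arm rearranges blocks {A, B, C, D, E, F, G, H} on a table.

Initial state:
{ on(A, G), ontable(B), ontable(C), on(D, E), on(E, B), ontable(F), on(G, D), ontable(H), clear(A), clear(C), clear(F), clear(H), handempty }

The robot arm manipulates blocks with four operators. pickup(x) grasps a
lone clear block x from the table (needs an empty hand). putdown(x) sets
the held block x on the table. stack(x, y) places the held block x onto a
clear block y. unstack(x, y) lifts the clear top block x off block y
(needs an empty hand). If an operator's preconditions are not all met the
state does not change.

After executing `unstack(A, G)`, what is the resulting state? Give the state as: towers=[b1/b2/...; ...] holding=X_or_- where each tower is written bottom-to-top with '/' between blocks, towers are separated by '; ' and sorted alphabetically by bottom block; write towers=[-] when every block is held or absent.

towers=[B/E/D/G; C; F; H] holding=A

before: towers=[B/E/D/G/A; C; F; H] holding=-
pre[unstack(A, G)]: on(A,G) yes, clear(A) yes, handempty yes
all met → apply unstack(A, G)
after:  towers=[B/E/D/G; C; F; H] holding=A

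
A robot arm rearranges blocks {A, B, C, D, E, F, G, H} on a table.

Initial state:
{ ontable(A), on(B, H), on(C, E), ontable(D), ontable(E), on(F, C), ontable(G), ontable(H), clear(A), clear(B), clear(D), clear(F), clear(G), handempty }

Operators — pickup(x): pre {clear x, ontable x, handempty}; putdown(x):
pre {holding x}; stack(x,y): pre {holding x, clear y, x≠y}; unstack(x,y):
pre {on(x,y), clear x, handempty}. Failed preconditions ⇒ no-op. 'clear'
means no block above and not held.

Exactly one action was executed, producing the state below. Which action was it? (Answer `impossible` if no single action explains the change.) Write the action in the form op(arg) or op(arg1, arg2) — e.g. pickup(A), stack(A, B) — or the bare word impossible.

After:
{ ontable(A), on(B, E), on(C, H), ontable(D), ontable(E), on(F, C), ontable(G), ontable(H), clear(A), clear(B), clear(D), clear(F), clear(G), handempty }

impossible

target: towers=[A; D; E/B; G; H/C/F] holding=-
         pickup(G) → towers=[A; D; E/C/F; H/B] holding=G
         pickup(A) → towers=[D; E/C/F; G; H/B] holding=A
     unstack(B, H) → towers=[A; D; E/C/F; G; H] holding=B
     unstack(F, C) → towers=[A; D; E/C; G; H/B] holding=F
         pickup(D) → towers=[A; E/C/F; G; H/B] holding=D
none of the 5 applicable actions match → impossible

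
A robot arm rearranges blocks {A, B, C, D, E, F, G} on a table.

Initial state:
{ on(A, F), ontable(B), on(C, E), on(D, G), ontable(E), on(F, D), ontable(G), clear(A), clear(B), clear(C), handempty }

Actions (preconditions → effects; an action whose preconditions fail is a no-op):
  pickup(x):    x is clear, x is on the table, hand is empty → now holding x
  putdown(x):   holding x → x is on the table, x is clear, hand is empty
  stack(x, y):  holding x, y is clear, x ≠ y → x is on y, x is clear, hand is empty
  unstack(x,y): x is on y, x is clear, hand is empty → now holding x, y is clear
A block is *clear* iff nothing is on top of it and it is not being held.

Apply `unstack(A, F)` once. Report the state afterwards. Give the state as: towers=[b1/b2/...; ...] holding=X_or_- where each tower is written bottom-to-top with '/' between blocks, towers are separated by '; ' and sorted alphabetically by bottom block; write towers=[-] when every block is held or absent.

before: towers=[B; E/C; G/D/F/A] holding=-
pre[unstack(A, F)]: on(A,F) ok, clear(A) ok, handempty ok
all met → apply unstack(A, F)
after:  towers=[B; E/C; G/D/F] holding=A

towers=[B; E/C; G/D/F] holding=A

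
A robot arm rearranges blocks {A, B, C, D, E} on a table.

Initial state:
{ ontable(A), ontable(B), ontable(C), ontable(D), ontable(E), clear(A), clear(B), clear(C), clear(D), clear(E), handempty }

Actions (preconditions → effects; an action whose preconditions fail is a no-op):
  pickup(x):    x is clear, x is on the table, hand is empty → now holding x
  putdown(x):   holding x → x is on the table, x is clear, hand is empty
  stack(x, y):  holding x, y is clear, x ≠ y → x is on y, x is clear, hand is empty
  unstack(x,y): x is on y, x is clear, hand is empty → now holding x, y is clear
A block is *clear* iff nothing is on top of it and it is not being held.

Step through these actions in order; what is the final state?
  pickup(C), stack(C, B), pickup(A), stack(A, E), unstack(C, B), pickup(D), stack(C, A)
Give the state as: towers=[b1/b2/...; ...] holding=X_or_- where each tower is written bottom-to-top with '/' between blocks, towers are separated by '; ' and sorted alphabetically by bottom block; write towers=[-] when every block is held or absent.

towers=[B; D; E/A/C] holding=-

step 1 (pickup(C)): towers=[A; B; D; E] holding=C
step 2 (stack(C, B)): towers=[A; B/C; D; E] holding=-
step 3 (pickup(A)): towers=[B/C; D; E] holding=A
step 4 (stack(A, E)): towers=[B/C; D; E/A] holding=-
step 5 (unstack(C, B)): towers=[B; D; E/A] holding=C
step 6 (pickup(D)) [no-op]: towers=[B; D; E/A] holding=C
step 7 (stack(C, A)): towers=[B; D; E/A/C] holding=-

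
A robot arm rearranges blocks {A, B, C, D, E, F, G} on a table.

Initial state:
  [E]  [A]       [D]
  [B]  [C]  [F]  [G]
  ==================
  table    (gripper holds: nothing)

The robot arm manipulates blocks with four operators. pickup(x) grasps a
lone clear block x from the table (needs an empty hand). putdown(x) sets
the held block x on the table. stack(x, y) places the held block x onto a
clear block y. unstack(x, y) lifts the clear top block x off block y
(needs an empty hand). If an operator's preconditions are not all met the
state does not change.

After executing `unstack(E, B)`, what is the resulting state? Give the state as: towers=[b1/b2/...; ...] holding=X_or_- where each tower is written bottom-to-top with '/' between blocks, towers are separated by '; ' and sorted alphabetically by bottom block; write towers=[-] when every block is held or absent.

towers=[B; C/A; F; G/D] holding=E

before: towers=[B/E; C/A; F; G/D] holding=-
pre[unstack(E, B)]: on(E,B) ok, clear(E) ok, handempty ok
all met → apply unstack(E, B)
after:  towers=[B; C/A; F; G/D] holding=E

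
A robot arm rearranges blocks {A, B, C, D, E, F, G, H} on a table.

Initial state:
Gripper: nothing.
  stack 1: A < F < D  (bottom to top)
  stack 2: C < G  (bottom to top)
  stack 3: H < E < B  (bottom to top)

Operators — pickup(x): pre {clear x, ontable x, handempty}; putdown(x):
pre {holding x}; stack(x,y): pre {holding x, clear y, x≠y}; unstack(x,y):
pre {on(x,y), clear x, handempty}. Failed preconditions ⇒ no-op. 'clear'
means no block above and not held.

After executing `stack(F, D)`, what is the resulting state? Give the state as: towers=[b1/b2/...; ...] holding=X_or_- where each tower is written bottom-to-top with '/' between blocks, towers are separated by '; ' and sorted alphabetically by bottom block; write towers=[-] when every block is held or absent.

towers=[A/F/D; C/G; H/E/B] holding=-

before: towers=[A/F/D; C/G; H/E/B] holding=-
pre[stack(F, D)]: holding(F) ✗, clear(D) ✓, F≠D ✓
holding(F) unmet → stack(F, D) is a no-op
after:  towers=[A/F/D; C/G; H/E/B] holding=-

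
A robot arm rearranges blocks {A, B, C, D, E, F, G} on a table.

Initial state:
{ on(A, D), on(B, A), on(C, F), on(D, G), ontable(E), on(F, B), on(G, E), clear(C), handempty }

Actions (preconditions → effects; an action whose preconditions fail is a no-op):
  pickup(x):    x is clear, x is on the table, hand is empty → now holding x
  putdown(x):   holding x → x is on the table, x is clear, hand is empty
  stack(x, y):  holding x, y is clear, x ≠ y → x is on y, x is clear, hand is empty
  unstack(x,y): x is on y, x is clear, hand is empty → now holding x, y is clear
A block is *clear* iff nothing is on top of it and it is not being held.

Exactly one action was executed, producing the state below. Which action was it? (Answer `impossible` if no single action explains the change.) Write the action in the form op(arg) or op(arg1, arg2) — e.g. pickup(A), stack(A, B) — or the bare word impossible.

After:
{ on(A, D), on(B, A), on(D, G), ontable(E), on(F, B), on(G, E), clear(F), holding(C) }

target: towers=[E/G/D/A/B/F] holding=C
     unstack(C, F) → towers=[E/G/D/A/B/F] holding=C  ← match

unstack(C, F)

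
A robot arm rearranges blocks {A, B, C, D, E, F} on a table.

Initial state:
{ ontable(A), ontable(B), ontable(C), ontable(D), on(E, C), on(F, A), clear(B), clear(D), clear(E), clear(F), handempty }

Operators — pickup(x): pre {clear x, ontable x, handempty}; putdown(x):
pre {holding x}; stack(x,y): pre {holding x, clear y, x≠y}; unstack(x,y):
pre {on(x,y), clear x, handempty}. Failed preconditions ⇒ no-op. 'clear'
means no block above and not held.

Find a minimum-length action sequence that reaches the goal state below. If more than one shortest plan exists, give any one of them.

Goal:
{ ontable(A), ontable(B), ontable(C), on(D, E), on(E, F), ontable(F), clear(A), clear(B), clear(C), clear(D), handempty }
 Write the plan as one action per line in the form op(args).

unstack(F, A)
putdown(F)
unstack(E, C)
stack(E, F)
pickup(D)
stack(D, E)

step 1 (unstack(F, A)): towers=[A; B; C/E; D] holding=F
step 2 (putdown(F)): towers=[A; B; C/E; D; F] holding=-
step 3 (unstack(E, C)): towers=[A; B; C; D; F] holding=E
step 4 (stack(E, F)): towers=[A; B; C; D; F/E] holding=-
step 5 (pickup(D)): towers=[A; B; C; F/E] holding=D
step 6 (stack(D, E)): towers=[A; B; C; F/E/D] holding=-
goal check: towers=[A; B; C; F/E/D] holding=- — reached (length 6, optimal by BFS)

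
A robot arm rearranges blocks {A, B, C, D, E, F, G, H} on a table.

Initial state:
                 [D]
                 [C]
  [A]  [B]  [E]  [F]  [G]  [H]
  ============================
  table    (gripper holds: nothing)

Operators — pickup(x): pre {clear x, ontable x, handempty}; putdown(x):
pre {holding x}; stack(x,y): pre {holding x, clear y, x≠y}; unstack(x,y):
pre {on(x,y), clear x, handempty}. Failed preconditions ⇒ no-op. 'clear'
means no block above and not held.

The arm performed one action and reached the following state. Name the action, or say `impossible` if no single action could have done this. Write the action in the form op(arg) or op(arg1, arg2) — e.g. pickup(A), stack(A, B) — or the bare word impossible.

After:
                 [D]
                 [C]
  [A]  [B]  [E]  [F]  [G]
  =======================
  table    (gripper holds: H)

pickup(H)

target: towers=[A; B; E; F/C/D; G] holding=H
         pickup(G) → towers=[A; B; E; F/C/D; H] holding=G
         pickup(A) → towers=[B; E; F/C/D; G; H] holding=A
         pickup(E) → towers=[A; B; F/C/D; G; H] holding=E
         pickup(H) → towers=[A; B; E; F/C/D; G] holding=H  ← match
         pickup(B) → towers=[A; E; F/C/D; G; H] holding=B
     unstack(D, C) → towers=[A; B; E; F/C; G; H] holding=D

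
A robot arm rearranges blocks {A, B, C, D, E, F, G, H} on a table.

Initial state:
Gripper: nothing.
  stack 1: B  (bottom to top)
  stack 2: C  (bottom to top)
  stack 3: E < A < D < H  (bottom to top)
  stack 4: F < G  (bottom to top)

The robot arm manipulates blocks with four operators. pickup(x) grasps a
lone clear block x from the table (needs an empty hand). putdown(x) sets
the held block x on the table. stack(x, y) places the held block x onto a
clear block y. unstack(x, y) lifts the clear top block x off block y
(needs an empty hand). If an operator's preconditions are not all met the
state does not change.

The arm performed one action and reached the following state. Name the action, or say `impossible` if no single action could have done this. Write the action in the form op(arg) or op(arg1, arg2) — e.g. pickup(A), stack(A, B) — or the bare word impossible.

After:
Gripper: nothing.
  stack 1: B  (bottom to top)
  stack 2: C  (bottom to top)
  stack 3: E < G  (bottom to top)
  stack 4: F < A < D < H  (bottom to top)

target: towers=[B; C; E/G; F/A/D/H] holding=-
     unstack(G, F) → towers=[B; C; E/A/D/H; F] holding=G
     unstack(H, D) → towers=[B; C; E/A/D; F/G] holding=H
         pickup(B) → towers=[C; E/A/D/H; F/G] holding=B
         pickup(C) → towers=[B; E/A/D/H; F/G] holding=C
none of the 4 applicable actions match → impossible

impossible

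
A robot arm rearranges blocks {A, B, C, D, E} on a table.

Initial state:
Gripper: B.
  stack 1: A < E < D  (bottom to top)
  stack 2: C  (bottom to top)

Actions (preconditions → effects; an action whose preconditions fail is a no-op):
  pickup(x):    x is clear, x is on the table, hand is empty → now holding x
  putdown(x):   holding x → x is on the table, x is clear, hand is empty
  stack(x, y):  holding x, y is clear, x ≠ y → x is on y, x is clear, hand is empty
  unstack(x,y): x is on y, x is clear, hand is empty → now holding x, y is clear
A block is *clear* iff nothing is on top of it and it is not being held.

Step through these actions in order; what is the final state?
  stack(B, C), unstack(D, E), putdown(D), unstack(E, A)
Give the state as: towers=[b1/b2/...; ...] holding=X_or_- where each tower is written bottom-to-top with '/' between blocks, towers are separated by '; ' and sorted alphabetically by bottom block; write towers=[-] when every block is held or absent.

step 1 (stack(B, C)): towers=[A/E/D; C/B] holding=-
step 2 (unstack(D, E)): towers=[A/E; C/B] holding=D
step 3 (putdown(D)): towers=[A/E; C/B; D] holding=-
step 4 (unstack(E, A)): towers=[A; C/B; D] holding=E

towers=[A; C/B; D] holding=E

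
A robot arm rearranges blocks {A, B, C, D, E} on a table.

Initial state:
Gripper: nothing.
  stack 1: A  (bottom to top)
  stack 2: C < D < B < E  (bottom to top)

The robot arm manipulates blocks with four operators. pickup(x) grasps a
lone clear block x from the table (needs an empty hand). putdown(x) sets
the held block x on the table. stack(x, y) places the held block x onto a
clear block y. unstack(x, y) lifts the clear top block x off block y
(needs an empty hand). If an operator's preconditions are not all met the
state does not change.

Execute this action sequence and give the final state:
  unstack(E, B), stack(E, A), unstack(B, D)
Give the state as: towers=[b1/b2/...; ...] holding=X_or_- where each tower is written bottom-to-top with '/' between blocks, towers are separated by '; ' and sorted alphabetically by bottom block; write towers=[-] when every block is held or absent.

step 1 (unstack(E, B)): towers=[A; C/D/B] holding=E
step 2 (stack(E, A)): towers=[A/E; C/D/B] holding=-
step 3 (unstack(B, D)): towers=[A/E; C/D] holding=B

towers=[A/E; C/D] holding=B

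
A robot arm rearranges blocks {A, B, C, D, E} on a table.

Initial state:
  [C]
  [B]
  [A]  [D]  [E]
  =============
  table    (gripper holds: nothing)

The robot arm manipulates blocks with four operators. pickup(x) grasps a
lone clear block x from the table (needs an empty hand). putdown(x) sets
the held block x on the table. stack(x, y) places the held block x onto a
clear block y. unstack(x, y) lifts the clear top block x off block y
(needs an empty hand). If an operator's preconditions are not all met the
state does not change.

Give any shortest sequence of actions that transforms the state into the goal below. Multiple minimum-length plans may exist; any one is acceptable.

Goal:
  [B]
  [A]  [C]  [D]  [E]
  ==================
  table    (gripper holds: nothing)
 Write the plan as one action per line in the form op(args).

unstack(C, B)
putdown(C)

step 1 (unstack(C, B)): towers=[A/B; D; E] holding=C
step 2 (putdown(C)): towers=[A/B; C; D; E] holding=-
goal check: towers=[A/B; C; D; E] holding=- — reached (length 2, optimal by BFS)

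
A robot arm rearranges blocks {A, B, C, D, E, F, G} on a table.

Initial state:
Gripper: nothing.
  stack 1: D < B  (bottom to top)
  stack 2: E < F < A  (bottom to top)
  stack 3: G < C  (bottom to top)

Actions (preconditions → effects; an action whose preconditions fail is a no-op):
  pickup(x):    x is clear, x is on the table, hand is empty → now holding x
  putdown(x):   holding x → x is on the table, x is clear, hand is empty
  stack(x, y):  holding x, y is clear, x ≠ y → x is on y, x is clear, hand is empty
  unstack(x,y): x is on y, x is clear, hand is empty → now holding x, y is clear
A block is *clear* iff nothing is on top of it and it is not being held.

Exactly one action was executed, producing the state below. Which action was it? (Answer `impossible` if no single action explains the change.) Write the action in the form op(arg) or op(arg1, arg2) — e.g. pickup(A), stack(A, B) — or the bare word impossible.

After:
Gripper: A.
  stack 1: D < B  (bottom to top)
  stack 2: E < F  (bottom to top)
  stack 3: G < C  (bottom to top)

unstack(A, F)

target: towers=[D/B; E/F; G/C] holding=A
     unstack(B, D) → towers=[D; E/F/A; G/C] holding=B
     unstack(A, F) → towers=[D/B; E/F; G/C] holding=A  ← match
     unstack(C, G) → towers=[D/B; E/F/A; G] holding=C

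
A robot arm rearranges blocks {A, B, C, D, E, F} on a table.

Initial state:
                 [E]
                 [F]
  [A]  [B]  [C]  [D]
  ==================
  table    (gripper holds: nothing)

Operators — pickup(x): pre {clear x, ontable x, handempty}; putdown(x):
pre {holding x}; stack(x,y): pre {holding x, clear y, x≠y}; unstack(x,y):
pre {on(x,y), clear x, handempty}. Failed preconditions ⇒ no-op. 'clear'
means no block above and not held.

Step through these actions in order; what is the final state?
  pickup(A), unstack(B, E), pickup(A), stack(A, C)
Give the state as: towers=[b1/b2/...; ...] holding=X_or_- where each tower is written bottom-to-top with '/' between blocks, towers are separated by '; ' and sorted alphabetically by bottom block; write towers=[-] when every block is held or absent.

step 1 (pickup(A)): towers=[B; C; D/F/E] holding=A
step 2 (unstack(B, E)) [no-op]: towers=[B; C; D/F/E] holding=A
step 3 (pickup(A)) [no-op]: towers=[B; C; D/F/E] holding=A
step 4 (stack(A, C)): towers=[B; C/A; D/F/E] holding=-

towers=[B; C/A; D/F/E] holding=-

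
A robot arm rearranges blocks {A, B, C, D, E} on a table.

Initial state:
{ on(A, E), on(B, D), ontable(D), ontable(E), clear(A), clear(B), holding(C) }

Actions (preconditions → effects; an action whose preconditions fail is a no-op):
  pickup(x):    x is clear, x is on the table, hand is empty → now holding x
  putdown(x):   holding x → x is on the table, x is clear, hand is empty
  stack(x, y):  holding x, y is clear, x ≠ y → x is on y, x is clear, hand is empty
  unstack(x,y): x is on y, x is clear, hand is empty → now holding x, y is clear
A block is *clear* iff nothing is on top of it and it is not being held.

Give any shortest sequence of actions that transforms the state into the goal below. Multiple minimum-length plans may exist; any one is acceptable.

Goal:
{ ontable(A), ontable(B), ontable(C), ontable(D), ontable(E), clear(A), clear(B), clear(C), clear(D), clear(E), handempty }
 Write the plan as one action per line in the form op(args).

putdown(C)
unstack(B, D)
putdown(B)
unstack(A, E)
putdown(A)

step 1 (putdown(C)): towers=[C; D/B; E/A] holding=-
step 2 (unstack(B, D)): towers=[C; D; E/A] holding=B
step 3 (putdown(B)): towers=[B; C; D; E/A] holding=-
step 4 (unstack(A, E)): towers=[B; C; D; E] holding=A
step 5 (putdown(A)): towers=[A; B; C; D; E] holding=-
goal check: towers=[A; B; C; D; E] holding=- — reached (length 5, optimal by BFS)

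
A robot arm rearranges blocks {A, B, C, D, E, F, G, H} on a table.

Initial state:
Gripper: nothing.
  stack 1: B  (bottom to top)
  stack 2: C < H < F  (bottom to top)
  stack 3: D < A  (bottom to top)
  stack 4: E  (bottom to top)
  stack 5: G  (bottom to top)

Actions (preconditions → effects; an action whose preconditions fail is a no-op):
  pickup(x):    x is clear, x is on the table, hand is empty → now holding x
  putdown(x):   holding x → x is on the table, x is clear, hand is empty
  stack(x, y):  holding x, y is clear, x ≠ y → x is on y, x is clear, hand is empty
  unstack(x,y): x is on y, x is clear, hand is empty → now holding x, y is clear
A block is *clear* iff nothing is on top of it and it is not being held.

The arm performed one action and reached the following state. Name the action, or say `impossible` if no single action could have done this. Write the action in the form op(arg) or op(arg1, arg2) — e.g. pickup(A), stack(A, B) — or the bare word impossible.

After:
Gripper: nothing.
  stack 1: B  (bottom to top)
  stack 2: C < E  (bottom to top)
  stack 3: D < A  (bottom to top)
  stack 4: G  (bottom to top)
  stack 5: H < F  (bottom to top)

target: towers=[B; C/E; D/A; G; H/F] holding=-
         pickup(G) → towers=[B; C/H/F; D/A; E] holding=G
     unstack(A, D) → towers=[B; C/H/F; D; E; G] holding=A
         pickup(E) → towers=[B; C/H/F; D/A; G] holding=E
         pickup(B) → towers=[C/H/F; D/A; E; G] holding=B
     unstack(F, H) → towers=[B; C/H; D/A; E; G] holding=F
none of the 5 applicable actions match → impossible

impossible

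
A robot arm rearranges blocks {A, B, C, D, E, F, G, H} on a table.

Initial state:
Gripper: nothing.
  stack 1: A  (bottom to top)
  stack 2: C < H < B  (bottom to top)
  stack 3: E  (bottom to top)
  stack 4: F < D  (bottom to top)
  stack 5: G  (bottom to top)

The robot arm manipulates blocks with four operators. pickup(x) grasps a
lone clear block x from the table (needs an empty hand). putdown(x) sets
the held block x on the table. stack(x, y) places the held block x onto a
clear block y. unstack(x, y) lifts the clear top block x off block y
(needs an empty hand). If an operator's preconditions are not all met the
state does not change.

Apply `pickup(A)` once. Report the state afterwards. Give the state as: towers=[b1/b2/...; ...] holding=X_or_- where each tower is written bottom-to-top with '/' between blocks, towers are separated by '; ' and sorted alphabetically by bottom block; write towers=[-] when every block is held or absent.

towers=[C/H/B; E; F/D; G] holding=A

before: towers=[A; C/H/B; E; F/D; G] holding=-
pre[pickup(A)]: clear(A) ✓, ontable(A) ✓, handempty ✓
all met → apply pickup(A)
after:  towers=[C/H/B; E; F/D; G] holding=A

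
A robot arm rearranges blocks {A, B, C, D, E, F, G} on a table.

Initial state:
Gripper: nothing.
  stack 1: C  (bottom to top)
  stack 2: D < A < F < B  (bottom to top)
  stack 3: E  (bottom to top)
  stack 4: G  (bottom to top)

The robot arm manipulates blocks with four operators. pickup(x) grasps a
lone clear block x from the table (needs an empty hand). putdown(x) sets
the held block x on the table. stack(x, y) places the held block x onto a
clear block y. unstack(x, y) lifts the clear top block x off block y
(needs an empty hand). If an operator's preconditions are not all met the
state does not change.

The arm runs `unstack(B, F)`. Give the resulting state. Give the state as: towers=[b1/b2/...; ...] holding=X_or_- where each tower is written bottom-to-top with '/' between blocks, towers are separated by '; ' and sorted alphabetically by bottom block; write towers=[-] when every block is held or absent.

before: towers=[C; D/A/F/B; E; G] holding=-
pre[unstack(B, F)]: on(B,F) ✓, clear(B) ✓, handempty ✓
all met → apply unstack(B, F)
after:  towers=[C; D/A/F; E; G] holding=B

towers=[C; D/A/F; E; G] holding=B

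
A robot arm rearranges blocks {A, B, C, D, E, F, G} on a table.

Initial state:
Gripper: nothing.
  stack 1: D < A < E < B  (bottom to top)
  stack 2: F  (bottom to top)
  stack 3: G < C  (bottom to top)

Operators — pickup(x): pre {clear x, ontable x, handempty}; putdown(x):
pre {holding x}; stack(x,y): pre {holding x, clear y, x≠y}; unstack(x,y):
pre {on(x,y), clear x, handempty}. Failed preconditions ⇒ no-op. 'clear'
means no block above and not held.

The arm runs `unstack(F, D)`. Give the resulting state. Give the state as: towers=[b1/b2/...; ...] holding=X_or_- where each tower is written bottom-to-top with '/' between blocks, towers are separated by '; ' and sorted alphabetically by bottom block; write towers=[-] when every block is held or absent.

towers=[D/A/E/B; F; G/C] holding=-

before: towers=[D/A/E/B; F; G/C] holding=-
pre[unstack(F, D)]: on(F,D) no, clear(F) yes, handempty yes
on(F,D) unmet → unstack(F, D) is a no-op
after:  towers=[D/A/E/B; F; G/C] holding=-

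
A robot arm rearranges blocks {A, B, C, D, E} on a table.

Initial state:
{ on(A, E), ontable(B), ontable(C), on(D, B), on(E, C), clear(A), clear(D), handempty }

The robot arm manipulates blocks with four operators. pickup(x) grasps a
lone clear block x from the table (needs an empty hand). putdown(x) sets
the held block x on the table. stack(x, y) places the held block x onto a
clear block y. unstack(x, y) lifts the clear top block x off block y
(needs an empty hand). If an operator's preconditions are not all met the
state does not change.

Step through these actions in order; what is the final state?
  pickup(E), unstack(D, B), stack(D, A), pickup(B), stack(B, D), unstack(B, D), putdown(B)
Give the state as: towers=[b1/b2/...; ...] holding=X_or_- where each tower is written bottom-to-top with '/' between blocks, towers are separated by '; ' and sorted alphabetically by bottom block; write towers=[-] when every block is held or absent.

towers=[B; C/E/A/D] holding=-

step 1 (pickup(E)) [no-op]: towers=[B/D; C/E/A] holding=-
step 2 (unstack(D, B)): towers=[B; C/E/A] holding=D
step 3 (stack(D, A)): towers=[B; C/E/A/D] holding=-
step 4 (pickup(B)): towers=[C/E/A/D] holding=B
step 5 (stack(B, D)): towers=[C/E/A/D/B] holding=-
step 6 (unstack(B, D)): towers=[C/E/A/D] holding=B
step 7 (putdown(B)): towers=[B; C/E/A/D] holding=-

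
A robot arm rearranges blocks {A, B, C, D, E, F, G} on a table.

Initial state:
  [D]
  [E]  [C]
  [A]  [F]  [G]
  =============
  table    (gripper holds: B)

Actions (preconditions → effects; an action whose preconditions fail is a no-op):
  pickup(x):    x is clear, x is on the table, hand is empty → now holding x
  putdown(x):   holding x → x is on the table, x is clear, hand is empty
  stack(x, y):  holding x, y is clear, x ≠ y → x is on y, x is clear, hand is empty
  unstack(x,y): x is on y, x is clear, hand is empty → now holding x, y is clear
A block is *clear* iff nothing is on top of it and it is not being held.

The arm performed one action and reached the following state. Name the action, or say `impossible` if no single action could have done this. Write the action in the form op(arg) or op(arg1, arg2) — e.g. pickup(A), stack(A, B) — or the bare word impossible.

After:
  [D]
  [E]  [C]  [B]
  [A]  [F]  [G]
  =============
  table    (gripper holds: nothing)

stack(B, G)

target: towers=[A/E/D; F/C; G/B] holding=-
        putdown(B) → towers=[A/E/D; B; F/C; G] holding=-
       stack(B, G) → towers=[A/E/D; F/C; G/B] holding=-  ← match
       stack(B, D) → towers=[A/E/D/B; F/C; G] holding=-
       stack(B, C) → towers=[A/E/D; F/C/B; G] holding=-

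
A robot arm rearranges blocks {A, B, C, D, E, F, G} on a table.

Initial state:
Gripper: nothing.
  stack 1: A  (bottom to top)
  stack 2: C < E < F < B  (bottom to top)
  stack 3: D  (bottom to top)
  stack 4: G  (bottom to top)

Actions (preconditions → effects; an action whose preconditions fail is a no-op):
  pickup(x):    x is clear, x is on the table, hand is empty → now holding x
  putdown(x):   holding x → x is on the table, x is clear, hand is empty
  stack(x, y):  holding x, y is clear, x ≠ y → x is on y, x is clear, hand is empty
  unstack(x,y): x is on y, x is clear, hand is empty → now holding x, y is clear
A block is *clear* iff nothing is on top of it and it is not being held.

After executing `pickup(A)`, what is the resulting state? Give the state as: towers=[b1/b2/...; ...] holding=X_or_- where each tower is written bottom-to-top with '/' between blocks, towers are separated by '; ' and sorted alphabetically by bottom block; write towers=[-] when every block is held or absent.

before: towers=[A; C/E/F/B; D; G] holding=-
pre[pickup(A)]: clear(A) yes, ontable(A) yes, handempty yes
all met → apply pickup(A)
after:  towers=[C/E/F/B; D; G] holding=A

towers=[C/E/F/B; D; G] holding=A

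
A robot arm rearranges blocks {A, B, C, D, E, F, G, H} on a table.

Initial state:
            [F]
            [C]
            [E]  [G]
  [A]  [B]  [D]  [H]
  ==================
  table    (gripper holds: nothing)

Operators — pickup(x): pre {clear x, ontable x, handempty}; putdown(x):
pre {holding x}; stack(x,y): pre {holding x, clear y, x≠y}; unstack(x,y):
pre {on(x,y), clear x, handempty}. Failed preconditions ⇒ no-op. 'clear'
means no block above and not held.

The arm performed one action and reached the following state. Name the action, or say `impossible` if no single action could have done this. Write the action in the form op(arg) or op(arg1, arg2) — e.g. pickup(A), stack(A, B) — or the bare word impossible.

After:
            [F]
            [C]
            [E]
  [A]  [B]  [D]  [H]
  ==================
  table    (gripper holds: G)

target: towers=[A; B; D/E/C/F; H] holding=G
     unstack(G, H) → towers=[A; B; D/E/C/F; H] holding=G  ← match
         pickup(A) → towers=[B; D/E/C/F; H/G] holding=A
         pickup(B) → towers=[A; D/E/C/F; H/G] holding=B
     unstack(F, C) → towers=[A; B; D/E/C; H/G] holding=F

unstack(G, H)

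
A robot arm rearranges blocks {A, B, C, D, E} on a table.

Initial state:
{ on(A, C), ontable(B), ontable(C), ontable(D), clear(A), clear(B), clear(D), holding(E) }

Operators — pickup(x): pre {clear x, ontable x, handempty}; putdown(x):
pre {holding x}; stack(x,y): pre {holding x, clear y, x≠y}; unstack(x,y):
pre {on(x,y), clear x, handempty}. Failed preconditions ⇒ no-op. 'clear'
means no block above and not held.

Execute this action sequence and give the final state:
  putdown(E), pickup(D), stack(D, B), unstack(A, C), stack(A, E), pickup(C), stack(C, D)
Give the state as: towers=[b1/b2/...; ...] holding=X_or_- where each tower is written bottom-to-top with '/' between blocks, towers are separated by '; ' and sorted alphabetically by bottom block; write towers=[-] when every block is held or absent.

towers=[B/D/C; E/A] holding=-

step 1 (putdown(E)): towers=[B; C/A; D; E] holding=-
step 2 (pickup(D)): towers=[B; C/A; E] holding=D
step 3 (stack(D, B)): towers=[B/D; C/A; E] holding=-
step 4 (unstack(A, C)): towers=[B/D; C; E] holding=A
step 5 (stack(A, E)): towers=[B/D; C; E/A] holding=-
step 6 (pickup(C)): towers=[B/D; E/A] holding=C
step 7 (stack(C, D)): towers=[B/D/C; E/A] holding=-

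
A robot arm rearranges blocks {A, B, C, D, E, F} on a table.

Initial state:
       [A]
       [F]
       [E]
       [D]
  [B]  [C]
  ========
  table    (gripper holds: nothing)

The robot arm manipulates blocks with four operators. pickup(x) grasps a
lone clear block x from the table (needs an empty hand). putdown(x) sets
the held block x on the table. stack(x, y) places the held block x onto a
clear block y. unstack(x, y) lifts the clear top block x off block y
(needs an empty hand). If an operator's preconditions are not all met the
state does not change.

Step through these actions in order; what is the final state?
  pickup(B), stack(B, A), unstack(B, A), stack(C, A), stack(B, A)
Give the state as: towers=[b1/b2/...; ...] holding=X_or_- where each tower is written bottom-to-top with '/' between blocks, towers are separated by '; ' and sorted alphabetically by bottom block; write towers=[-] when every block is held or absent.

step 1 (pickup(B)): towers=[C/D/E/F/A] holding=B
step 2 (stack(B, A)): towers=[C/D/E/F/A/B] holding=-
step 3 (unstack(B, A)): towers=[C/D/E/F/A] holding=B
step 4 (stack(C, A)) [no-op]: towers=[C/D/E/F/A] holding=B
step 5 (stack(B, A)): towers=[C/D/E/F/A/B] holding=-

towers=[C/D/E/F/A/B] holding=-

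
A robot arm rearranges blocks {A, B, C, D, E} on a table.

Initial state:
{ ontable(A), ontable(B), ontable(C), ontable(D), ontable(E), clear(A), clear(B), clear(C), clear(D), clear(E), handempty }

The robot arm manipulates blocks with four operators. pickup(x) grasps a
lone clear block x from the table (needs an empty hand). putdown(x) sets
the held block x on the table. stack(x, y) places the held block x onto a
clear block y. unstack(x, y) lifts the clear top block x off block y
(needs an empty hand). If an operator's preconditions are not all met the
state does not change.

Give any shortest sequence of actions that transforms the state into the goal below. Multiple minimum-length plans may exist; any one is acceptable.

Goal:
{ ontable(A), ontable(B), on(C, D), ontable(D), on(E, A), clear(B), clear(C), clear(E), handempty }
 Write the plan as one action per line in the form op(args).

step 1 (pickup(E)): towers=[A; B; C; D] holding=E
step 2 (stack(E, A)): towers=[A/E; B; C; D] holding=-
step 3 (pickup(C)): towers=[A/E; B; D] holding=C
step 4 (stack(C, D)): towers=[A/E; B; D/C] holding=-
goal check: towers=[A/E; B; D/C] holding=- — reached (length 4, optimal by BFS)

pickup(E)
stack(E, A)
pickup(C)
stack(C, D)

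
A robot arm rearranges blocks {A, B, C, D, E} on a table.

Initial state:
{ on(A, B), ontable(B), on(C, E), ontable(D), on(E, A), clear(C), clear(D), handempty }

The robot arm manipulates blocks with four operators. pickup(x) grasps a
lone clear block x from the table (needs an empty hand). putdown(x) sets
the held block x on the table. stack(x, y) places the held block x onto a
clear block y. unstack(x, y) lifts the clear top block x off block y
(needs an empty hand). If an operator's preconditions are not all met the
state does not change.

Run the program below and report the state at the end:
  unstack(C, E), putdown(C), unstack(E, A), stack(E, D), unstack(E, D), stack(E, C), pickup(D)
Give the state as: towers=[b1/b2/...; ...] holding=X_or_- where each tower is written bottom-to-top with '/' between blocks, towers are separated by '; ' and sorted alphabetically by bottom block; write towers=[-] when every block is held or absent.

step 1 (unstack(C, E)): towers=[B/A/E; D] holding=C
step 2 (putdown(C)): towers=[B/A/E; C; D] holding=-
step 3 (unstack(E, A)): towers=[B/A; C; D] holding=E
step 4 (stack(E, D)): towers=[B/A; C; D/E] holding=-
step 5 (unstack(E, D)): towers=[B/A; C; D] holding=E
step 6 (stack(E, C)): towers=[B/A; C/E; D] holding=-
step 7 (pickup(D)): towers=[B/A; C/E] holding=D

towers=[B/A; C/E] holding=D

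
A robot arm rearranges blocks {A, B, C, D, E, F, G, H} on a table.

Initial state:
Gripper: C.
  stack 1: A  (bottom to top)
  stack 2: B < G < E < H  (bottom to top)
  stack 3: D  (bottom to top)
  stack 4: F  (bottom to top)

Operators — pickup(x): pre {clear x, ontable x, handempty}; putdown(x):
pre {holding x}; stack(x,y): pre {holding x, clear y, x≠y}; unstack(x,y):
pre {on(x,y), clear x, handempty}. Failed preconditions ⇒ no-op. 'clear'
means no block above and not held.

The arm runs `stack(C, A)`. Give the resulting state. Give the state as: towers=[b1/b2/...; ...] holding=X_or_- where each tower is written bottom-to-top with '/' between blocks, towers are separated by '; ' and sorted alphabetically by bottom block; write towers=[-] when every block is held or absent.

before: towers=[A; B/G/E/H; D; F] holding=C
pre[stack(C, A)]: holding(C) ok, clear(A) ok, C≠A ok
all met → apply stack(C, A)
after:  towers=[A/C; B/G/E/H; D; F] holding=-

towers=[A/C; B/G/E/H; D; F] holding=-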